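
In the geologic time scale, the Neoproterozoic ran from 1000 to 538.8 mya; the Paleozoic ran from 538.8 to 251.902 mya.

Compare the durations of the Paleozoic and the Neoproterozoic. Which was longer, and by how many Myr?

Paleozoic: 538.8 − 251.902 = 286.898 Myr.
Neoproterozoic: 1000 − 538.8 = 461.2 Myr.
Difference: 461.2 − 286.898 = 174.302 Myr, so the Neoproterozoic was longer.

Neoproterozoic, by 174.302 million years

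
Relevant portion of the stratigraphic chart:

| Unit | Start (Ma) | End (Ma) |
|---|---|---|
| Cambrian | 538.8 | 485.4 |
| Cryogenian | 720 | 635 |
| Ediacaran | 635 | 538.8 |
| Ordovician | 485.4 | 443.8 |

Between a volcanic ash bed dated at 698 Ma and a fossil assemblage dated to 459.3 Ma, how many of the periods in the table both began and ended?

2

The older date is 698 Ma and the younger is 459.3 Ma.
Periods with start < 698 and end > 459.3 Ma: Ediacaran (635–538.8), Cambrian (538.8–485.4).
That is 2 complete periods.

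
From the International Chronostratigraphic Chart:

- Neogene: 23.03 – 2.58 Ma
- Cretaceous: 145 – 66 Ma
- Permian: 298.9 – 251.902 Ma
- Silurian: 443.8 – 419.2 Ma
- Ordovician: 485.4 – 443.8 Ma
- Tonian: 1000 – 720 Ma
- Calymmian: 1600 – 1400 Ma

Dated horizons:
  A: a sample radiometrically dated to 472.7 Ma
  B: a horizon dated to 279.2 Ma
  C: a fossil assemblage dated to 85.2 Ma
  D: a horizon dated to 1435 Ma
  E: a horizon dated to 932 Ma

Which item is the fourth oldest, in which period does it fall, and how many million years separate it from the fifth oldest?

B, in the Permian; 194 million years to C

Sorted oldest-first by Ma: D (1435), E (932), A (472.7), B (279.2), C (85.2).
The fourth oldest is B at 279.2 Ma, which lies in 298.9–251.902 Ma: the Permian.
The fifth oldest is C at 85.2 Ma; separation = |279.2 − 85.2| = 194 Myr.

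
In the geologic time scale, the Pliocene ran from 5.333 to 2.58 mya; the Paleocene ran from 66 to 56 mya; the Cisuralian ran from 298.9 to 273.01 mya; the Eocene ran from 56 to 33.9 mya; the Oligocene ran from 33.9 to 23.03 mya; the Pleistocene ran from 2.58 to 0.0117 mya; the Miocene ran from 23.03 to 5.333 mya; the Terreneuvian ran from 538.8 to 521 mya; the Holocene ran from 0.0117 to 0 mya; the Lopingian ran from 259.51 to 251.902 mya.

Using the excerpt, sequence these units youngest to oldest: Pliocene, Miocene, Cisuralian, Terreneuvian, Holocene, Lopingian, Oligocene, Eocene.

Holocene, Pliocene, Miocene, Oligocene, Eocene, Lopingian, Cisuralian, Terreneuvian

Read off each span (Ma): Pliocene 5.333–2.58; Miocene 23.03–5.333; Cisuralian 298.9–273.01; Terreneuvian 538.8–521; Holocene 0.0117–0; Lopingian 259.51–251.902; Oligocene 33.9–23.03; Eocene 56–33.9.
Larger Ma is older, so oldest→youngest is Terreneuvian, Cisuralian, Lopingian, Eocene, Oligocene, Miocene, Pliocene, Holocene; reverse it for youngest→oldest.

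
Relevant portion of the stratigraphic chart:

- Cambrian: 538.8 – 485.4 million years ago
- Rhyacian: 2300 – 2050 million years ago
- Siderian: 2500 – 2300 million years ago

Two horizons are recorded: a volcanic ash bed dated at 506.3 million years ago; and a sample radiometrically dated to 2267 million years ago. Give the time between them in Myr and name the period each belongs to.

Elapsed time: 2267 − 506.3 = 1760.7 Myr.
506.3 Ma lies within 538.8–485.4 Ma: Cambrian.
2267 Ma lies within 2300–2050 Ma: Rhyacian.

1760.7 million years apart; the first in the Cambrian, the second in the Rhyacian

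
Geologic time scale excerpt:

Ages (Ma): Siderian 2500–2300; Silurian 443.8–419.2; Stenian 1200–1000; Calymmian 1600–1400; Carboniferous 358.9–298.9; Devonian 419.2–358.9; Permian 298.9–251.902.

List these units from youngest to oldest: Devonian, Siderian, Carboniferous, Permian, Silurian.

Permian, then Carboniferous, then Devonian, then Silurian, then Siderian

Sorting by start age (ascending Ma, since larger Ma = older): Permian start 298.9, Carboniferous start 358.9, Devonian start 419.2, Silurian start 443.8, Siderian start 2500.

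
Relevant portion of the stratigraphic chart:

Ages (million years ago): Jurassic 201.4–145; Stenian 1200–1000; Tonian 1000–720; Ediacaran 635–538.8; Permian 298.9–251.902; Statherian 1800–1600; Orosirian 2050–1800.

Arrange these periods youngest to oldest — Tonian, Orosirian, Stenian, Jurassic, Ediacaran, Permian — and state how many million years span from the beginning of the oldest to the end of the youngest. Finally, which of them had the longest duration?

Start ages (Ma): Orosirian 2050, Stenian 1200, Tonian 1000, Ediacaran 635, Permian 298.9, Jurassic 201.4.
Ordered youngest to oldest: Jurassic, Permian, Ediacaran, Tonian, Stenian, Orosirian.
Span = 2050 − 145 = 1905 Myr.
Durations: Permian 46.998, Stenian 200, Jurassic 56.4, Tonian 280, Ediacaran 96.2, Orosirian 250 → longest is Tonian (280 Myr).

Jurassic → Permian → Ediacaran → Tonian → Stenian → Orosirian; total span 1905 Myr; longest is Tonian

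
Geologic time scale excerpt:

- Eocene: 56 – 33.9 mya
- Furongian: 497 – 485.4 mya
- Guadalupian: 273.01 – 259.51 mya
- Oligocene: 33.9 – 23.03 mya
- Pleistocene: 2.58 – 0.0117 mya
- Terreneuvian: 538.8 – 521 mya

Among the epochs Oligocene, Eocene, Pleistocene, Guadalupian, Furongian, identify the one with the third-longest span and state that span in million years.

Furongian, 11.6 million years

Durations: Oligocene 10.87; Eocene 22.1; Pleistocene 2.5683; Guadalupian 13.5; Furongian 11.6 Myr.
Sorted longest-first: Eocene (22.1), Guadalupian (13.5), Furongian (11.6), Oligocene (10.87), Pleistocene (2.5683).
The third longest is Furongian at 11.6 Myr.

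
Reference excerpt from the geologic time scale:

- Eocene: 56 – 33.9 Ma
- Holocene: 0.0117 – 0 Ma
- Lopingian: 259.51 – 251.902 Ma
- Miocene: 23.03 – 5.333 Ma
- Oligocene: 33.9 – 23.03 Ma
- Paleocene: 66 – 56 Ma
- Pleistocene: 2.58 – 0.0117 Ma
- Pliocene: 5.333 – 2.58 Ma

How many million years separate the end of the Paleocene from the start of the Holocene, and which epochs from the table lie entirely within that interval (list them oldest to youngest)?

55.9883 million years; Eocene, Oligocene, Miocene, Pliocene, Pleistocene

The Paleocene closes at 56 Ma and the Holocene opens at 0.0117 Ma, so the interval is 56 − 0.0117 = 55.9883 Myr.
An epoch fits inside if it starts at or after 56 Ma and ends at or before 0.0117 Ma; oldest first that gives Eocene, Oligocene, Miocene, Pliocene, Pleistocene.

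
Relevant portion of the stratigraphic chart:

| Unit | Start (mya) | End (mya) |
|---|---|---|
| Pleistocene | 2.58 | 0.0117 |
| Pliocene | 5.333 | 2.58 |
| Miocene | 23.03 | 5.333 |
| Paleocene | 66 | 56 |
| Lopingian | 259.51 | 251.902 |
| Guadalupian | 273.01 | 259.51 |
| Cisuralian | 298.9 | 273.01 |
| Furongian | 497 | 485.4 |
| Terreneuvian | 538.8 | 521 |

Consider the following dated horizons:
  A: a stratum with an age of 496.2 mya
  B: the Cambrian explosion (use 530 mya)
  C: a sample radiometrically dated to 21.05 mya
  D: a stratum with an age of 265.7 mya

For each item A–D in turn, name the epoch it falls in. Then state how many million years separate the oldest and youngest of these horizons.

A — Furongian; B — Terreneuvian; C — Miocene; D — Guadalupian; span 508.95 million years

Match each age against the start–end ranges in the excerpt: A = 496.2 Ma → Furongian (497–485.4); B = 530 Ma → Terreneuvian (538.8–521); C = 21.05 Ma → Miocene (23.03–5.333); D = 265.7 Ma → Guadalupian (273.01–259.51).
The largest age is 530 Ma and the smallest is 21.05 Ma; their difference is 508.95 Myr.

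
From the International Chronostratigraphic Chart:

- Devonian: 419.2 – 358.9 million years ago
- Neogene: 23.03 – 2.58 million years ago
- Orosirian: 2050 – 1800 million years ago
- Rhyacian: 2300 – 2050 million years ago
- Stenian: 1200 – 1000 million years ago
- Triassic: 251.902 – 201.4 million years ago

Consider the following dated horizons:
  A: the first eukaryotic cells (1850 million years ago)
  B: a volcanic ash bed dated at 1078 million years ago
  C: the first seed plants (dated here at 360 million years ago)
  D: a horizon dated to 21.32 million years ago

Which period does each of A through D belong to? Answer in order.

Match each age against the start–end ranges in the excerpt: A = 1850 Ma → Orosirian (2050–1800); B = 1078 Ma → Stenian (1200–1000); C = 360 Ma → Devonian (419.2–358.9); D = 21.32 Ma → Neogene (23.03–2.58).

A — Orosirian; B — Stenian; C — Devonian; D — Neogene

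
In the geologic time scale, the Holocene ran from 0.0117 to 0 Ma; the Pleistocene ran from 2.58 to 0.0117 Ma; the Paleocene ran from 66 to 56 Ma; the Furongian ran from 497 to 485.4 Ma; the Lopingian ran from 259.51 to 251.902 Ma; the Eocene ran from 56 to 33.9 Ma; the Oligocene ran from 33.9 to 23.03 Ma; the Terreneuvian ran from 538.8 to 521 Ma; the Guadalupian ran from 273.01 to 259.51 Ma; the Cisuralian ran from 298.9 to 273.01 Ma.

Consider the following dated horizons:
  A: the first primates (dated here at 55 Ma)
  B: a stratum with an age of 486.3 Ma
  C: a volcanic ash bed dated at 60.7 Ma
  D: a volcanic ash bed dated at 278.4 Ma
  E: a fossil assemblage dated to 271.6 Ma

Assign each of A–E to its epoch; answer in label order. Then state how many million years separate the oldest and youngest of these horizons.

Match each age against the start–end ranges in the excerpt: A = 55 Ma → Eocene (56–33.9); B = 486.3 Ma → Furongian (497–485.4); C = 60.7 Ma → Paleocene (66–56); D = 278.4 Ma → Cisuralian (298.9–273.01); E = 271.6 Ma → Guadalupian (273.01–259.51).
The largest age is 486.3 Ma and the smallest is 55 Ma; their difference is 431.3 Myr.

A — Eocene; B — Furongian; C — Paleocene; D — Cisuralian; E — Guadalupian; span 431.3 million years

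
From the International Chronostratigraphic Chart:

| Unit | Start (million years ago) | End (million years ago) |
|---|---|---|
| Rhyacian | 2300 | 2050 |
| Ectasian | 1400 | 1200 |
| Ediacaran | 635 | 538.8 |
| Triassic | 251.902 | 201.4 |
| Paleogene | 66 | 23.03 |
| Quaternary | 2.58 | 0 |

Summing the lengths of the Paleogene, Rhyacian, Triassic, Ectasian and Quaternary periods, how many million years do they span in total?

546.052 million years

Each duration: Paleogene = 42.97; Rhyacian = 250; Triassic = 50.502; Ectasian = 200; Quaternary = 2.58.
Sum: 42.97 + 250 + 50.502 + 200 + 2.58 = 546.052 Myr.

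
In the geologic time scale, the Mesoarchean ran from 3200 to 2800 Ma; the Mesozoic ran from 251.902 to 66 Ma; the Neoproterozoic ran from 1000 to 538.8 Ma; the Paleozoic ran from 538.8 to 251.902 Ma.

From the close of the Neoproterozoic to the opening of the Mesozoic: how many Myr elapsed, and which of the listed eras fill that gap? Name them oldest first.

End of Neoproterozoic = 538.8 Ma; start of Mesozoic = 251.902 Ma.
Gap = 538.8 − 251.902 = 286.898 Myr.
Eras wholly inside 538.8–251.902 Ma: Paleozoic (538.8–251.902).

286.898 million years; Paleozoic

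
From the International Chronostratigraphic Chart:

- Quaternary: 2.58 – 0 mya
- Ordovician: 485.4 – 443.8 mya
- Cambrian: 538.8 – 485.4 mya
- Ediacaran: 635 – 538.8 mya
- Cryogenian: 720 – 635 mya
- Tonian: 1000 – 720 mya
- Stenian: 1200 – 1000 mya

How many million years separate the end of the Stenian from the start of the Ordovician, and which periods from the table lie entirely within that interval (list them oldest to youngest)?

514.6 million years; Tonian, Cryogenian, Ediacaran, Cambrian

End of Stenian = 1000 Ma; start of Ordovician = 485.4 Ma.
Gap = 1000 − 485.4 = 514.6 Myr.
Periods wholly inside 1000–485.4 Ma: Tonian (1000–720), Cryogenian (720–635), Ediacaran (635–538.8), Cambrian (538.8–485.4).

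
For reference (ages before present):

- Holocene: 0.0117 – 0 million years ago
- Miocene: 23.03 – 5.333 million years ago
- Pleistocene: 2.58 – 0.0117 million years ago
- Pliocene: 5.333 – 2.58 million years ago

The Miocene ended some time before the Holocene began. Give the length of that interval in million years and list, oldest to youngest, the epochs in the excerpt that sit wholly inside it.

5.3213 million years; Pliocene, Pleistocene

The Miocene closes at 5.333 Ma and the Holocene opens at 0.0117 Ma, so the interval is 5.333 − 0.0117 = 5.3213 Myr.
An epoch fits inside if it starts at or after 5.333 Ma and ends at or before 0.0117 Ma; oldest first that gives Pliocene, Pleistocene.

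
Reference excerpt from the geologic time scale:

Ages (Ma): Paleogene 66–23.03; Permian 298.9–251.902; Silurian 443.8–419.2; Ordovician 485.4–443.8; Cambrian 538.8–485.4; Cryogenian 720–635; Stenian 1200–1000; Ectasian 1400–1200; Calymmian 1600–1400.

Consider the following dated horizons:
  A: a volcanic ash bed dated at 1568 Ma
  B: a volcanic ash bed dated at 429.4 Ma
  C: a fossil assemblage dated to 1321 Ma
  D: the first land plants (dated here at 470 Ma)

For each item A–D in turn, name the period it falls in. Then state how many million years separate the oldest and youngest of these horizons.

A — Calymmian; B — Silurian; C — Ectasian; D — Ordovician; span 1138.6 million years

A: 1568 Ma lies in 1600–1400 Ma, so Calymmian.
B: 429.4 Ma lies in 443.8–419.2 Ma, so Silurian.
C: 1321 Ma lies in 1400–1200 Ma, so Ectasian.
D: 470 Ma lies in 485.4–443.8 Ma, so Ordovician.
Oldest = 1568 Ma, youngest = 429.4 Ma → span 1138.6 Myr.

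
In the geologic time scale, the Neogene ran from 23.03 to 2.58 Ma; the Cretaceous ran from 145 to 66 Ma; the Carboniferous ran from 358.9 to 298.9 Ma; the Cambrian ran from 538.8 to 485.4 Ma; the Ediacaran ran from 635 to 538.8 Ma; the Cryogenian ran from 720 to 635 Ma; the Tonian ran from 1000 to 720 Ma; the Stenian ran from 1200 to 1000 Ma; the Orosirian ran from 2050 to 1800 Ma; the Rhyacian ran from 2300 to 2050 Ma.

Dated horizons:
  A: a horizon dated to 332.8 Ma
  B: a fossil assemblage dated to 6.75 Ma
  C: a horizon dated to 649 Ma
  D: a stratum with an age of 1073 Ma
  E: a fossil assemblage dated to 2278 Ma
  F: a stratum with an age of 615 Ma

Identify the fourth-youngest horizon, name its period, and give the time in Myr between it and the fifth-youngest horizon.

Sorted youngest-first by Ma: B (6.75), A (332.8), F (615), C (649), D (1073), E (2278).
The fourth youngest is C at 649 Ma, which lies in 720–635 Ma: the Cryogenian.
The fifth youngest is D at 1073 Ma; separation = |649 − 1073| = 424 Myr.

C, in the Cryogenian; 424 million years to D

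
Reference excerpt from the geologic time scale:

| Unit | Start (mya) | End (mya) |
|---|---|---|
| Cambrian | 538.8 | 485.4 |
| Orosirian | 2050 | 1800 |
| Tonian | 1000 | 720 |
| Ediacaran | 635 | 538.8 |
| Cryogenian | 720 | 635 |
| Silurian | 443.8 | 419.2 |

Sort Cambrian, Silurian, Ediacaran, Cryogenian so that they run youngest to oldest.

Sorting by start age (ascending Ma, since larger Ma = older): Silurian began 443.8, Cambrian began 538.8, Ediacaran began 635, Cryogenian began 720.

Silurian, Cambrian, Ediacaran, Cryogenian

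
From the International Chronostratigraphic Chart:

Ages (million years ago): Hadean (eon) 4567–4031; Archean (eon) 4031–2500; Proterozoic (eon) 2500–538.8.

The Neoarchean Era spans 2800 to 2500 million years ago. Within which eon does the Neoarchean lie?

Archean

The Neoarchean (2800–2500 Ma) lies entirely within 4031–2500 Ma, the Archean Eon.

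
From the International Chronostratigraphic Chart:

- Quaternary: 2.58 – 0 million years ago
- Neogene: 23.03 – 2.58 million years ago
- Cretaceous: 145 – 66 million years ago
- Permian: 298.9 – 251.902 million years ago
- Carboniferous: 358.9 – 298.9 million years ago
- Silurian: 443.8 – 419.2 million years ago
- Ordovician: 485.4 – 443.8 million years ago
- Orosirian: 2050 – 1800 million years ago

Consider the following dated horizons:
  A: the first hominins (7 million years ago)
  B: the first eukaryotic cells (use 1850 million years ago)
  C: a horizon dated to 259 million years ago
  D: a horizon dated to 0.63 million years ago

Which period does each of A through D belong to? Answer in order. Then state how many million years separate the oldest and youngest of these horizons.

A: 7 Ma lies in 23.03–2.58 Ma, so Neogene.
B: 1850 Ma lies in 2050–1800 Ma, so Orosirian.
C: 259 Ma lies in 298.9–251.902 Ma, so Permian.
D: 0.63 Ma lies in 2.58–0 Ma, so Quaternary.
Oldest = 1850 Ma, youngest = 0.63 Ma → span 1849.37 Myr.

A — Neogene; B — Orosirian; C — Permian; D — Quaternary; span 1849.37 million years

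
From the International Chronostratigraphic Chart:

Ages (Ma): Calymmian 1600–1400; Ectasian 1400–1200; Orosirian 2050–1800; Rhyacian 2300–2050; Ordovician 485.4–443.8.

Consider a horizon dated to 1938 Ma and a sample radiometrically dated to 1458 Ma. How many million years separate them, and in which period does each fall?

Elapsed time: 1938 − 1458 = 480 Myr.
1938 Ma lies within 2050–1800 Ma: Orosirian.
1458 Ma lies within 1600–1400 Ma: Calymmian.

480 million years apart; the first in the Orosirian, the second in the Calymmian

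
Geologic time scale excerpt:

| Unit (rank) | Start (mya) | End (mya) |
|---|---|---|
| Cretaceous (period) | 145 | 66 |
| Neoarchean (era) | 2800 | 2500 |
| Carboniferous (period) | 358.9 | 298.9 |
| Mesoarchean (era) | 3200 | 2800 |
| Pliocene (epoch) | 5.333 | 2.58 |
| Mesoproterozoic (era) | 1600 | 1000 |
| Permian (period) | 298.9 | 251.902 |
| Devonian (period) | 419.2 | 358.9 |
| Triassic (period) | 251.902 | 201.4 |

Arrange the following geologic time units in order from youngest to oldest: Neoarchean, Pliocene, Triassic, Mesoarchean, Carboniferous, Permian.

Pliocene → Triassic → Permian → Carboniferous → Neoarchean → Mesoarchean

Read off each span (Ma): Neoarchean 2800–2500; Pliocene 5.333–2.58; Triassic 251.902–201.4; Mesoarchean 3200–2800; Carboniferous 358.9–298.9; Permian 298.9–251.902.
Larger Ma is older, so oldest→youngest is Mesoarchean, Neoarchean, Carboniferous, Permian, Triassic, Pliocene; reverse it for youngest→oldest.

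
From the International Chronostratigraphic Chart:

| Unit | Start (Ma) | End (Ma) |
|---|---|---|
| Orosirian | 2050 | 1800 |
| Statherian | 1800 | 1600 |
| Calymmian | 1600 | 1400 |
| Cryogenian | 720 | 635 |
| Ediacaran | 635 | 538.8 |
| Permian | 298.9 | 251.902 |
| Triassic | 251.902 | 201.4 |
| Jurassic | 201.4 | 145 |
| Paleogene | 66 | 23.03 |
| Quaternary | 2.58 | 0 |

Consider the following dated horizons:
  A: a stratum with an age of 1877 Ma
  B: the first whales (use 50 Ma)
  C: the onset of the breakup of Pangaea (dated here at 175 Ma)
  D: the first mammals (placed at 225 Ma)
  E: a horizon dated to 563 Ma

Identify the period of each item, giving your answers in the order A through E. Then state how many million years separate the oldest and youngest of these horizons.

A: 1877 Ma lies in 2050–1800 Ma, so Orosirian.
B: 50 Ma lies in 66–23.03 Ma, so Paleogene.
C: 175 Ma lies in 201.4–145 Ma, so Jurassic.
D: 225 Ma lies in 251.902–201.4 Ma, so Triassic.
E: 563 Ma lies in 635–538.8 Ma, so Ediacaran.
Oldest = 1877 Ma, youngest = 50 Ma → span 1827 Myr.

A — Orosirian; B — Paleogene; C — Jurassic; D — Triassic; E — Ediacaran; span 1827 million years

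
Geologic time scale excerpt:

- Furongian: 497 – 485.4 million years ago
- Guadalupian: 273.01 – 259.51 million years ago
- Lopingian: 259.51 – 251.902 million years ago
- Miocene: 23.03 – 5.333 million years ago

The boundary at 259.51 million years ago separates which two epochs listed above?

Guadalupian and Lopingian

The Guadalupian ends at 259.51 million years ago and the Lopingian begins at 259.51 million years ago, so they share that boundary.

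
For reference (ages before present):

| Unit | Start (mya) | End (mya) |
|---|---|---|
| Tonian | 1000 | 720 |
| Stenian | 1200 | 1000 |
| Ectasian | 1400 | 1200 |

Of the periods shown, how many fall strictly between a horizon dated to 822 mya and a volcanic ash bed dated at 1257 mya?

1

The older date is 1257 Ma and the younger is 822 Ma.
Periods with start < 1257 and end > 822 Ma: Stenian (1200–1000).
That is 1 complete period.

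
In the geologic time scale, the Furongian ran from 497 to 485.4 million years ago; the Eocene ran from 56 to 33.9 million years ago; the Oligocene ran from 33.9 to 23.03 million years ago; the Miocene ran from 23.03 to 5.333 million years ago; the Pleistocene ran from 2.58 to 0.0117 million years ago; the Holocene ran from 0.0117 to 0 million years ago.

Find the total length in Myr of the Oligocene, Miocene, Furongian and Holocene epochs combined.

40.1787 million years

Duration is start − end for each: (33.9 − 23.03) + (23.03 − 5.333) + (497 − 485.4) + (0.0117 − 0).
That is 10.87 + 17.697 + 11.6 + 0.0117, which totals 40.1787 million years.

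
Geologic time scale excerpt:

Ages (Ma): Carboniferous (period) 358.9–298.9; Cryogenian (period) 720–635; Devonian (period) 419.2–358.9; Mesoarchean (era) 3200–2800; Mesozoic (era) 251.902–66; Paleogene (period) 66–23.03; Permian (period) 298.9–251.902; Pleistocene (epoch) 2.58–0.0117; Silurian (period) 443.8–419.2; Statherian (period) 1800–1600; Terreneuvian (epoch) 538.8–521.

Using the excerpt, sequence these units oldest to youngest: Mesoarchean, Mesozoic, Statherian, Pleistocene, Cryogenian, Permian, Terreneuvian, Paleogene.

The oldest of these is Mesoarchean (starts 3200 Ma) and the youngest is Pleistocene (ends 0.0117 Ma).
In between, by decreasing start age: Statherian (1800), Cryogenian (720), Terreneuvian (538.8), Permian (298.9), Mesozoic (251.902), Paleogene (66).

Mesoarchean, Statherian, Cryogenian, Terreneuvian, Permian, Mesozoic, Paleogene, Pleistocene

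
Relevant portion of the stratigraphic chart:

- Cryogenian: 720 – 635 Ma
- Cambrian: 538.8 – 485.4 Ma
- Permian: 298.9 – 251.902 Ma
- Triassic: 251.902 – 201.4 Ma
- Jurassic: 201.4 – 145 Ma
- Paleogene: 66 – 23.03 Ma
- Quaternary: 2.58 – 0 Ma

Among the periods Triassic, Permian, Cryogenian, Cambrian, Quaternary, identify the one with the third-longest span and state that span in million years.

Durations: Triassic 50.502; Permian 46.998; Cryogenian 85; Cambrian 53.4; Quaternary 2.58 Myr.
Sorted longest-first: Cryogenian (85), Cambrian (53.4), Triassic (50.502), Permian (46.998), Quaternary (2.58).
The third longest is Triassic at 50.502 Myr.

Triassic, 50.502 million years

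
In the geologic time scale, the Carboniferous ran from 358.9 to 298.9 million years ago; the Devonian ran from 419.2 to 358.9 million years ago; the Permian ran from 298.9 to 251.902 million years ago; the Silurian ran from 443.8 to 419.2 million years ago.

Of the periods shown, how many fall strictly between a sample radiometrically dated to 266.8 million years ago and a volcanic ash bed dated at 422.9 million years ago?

2

The older date is 422.9 Ma and the younger is 266.8 Ma.
Periods with start < 422.9 and end > 266.8 Ma: Devonian (419.2–358.9), Carboniferous (358.9–298.9).
That is 2 complete periods.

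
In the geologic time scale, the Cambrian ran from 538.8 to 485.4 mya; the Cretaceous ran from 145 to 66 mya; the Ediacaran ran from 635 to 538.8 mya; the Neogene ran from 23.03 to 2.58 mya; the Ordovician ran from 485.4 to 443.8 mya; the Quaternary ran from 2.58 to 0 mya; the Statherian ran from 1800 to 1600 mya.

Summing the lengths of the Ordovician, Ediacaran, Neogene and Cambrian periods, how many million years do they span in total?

Each duration: Ordovician = 41.6; Ediacaran = 96.2; Neogene = 20.45; Cambrian = 53.4.
Sum: 41.6 + 96.2 + 20.45 + 53.4 = 211.65 Myr.

211.65 million years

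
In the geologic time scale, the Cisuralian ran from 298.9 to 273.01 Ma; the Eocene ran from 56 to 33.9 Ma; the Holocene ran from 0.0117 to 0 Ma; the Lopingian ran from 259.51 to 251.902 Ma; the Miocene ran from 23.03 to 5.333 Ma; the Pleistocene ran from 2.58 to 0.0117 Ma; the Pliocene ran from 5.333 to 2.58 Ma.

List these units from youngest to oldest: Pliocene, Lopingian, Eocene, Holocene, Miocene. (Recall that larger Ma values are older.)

Read off each span (Ma): Pliocene 5.333–2.58; Lopingian 259.51–251.902; Eocene 56–33.9; Holocene 0.0117–0; Miocene 23.03–5.333.
Larger Ma is older, so oldest→youngest is Lopingian, Eocene, Miocene, Pliocene, Holocene; reverse it for youngest→oldest.

Holocene, then Pliocene, then Miocene, then Eocene, then Lopingian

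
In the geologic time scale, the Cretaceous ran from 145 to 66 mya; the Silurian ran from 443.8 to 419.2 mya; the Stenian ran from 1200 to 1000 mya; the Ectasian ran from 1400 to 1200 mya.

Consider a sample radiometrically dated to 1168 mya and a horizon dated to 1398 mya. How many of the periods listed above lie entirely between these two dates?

Checking each listed span, none has both start < 1398 Ma and end > 1168 Ma — every period straddles one of the two dates or lies outside them — so the count is 0.

0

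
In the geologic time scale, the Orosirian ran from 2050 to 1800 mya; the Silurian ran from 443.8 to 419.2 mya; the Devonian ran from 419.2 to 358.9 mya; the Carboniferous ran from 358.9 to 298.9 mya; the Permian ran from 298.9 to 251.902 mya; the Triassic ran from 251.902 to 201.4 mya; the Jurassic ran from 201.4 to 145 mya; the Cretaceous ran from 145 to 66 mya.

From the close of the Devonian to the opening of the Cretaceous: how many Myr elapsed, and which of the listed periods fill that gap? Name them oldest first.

213.9 million years; Carboniferous, Permian, Triassic, Jurassic

End of Devonian = 358.9 Ma; start of Cretaceous = 145 Ma.
Gap = 358.9 − 145 = 213.9 Myr.
Periods wholly inside 358.9–145 Ma: Carboniferous (358.9–298.9), Permian (298.9–251.902), Triassic (251.902–201.4), Jurassic (201.4–145).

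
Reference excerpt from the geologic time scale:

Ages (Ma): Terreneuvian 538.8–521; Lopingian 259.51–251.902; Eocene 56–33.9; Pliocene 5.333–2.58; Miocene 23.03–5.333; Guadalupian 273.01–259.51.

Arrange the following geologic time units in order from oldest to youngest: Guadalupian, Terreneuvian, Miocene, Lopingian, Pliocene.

Read off each span (Ma): Guadalupian 273.01–259.51; Terreneuvian 538.8–521; Miocene 23.03–5.333; Lopingian 259.51–251.902; Pliocene 5.333–2.58.
Larger Ma is older, so oldest→youngest is Terreneuvian, Guadalupian, Lopingian, Miocene, Pliocene.

Terreneuvian → Guadalupian → Lopingian → Miocene → Pliocene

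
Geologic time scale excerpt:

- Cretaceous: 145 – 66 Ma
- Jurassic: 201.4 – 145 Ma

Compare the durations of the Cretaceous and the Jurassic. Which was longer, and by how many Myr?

Cretaceous: 145 − 66 = 79 Myr.
Jurassic: 201.4 − 145 = 56.4 Myr.
Difference: 79 − 56.4 = 22.6 Myr, so the Cretaceous was longer.

Cretaceous, by 22.6 million years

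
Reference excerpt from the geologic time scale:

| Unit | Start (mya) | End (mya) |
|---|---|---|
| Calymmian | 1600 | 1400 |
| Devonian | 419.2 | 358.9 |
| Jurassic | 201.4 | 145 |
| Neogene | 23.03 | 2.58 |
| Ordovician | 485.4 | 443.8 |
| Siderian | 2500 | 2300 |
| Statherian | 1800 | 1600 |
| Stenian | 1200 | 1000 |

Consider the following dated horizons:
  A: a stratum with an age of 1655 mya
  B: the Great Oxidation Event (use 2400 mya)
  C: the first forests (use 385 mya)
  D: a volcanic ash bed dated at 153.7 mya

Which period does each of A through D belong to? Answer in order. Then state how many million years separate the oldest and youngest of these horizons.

A — Statherian; B — Siderian; C — Devonian; D — Jurassic; span 2246.3 million years

Match each age against the start–end ranges in the excerpt: A = 1655 Ma → Statherian (1800–1600); B = 2400 Ma → Siderian (2500–2300); C = 385 Ma → Devonian (419.2–358.9); D = 153.7 Ma → Jurassic (201.4–145).
The largest age is 2400 Ma and the smallest is 153.7 Ma; their difference is 2246.3 Myr.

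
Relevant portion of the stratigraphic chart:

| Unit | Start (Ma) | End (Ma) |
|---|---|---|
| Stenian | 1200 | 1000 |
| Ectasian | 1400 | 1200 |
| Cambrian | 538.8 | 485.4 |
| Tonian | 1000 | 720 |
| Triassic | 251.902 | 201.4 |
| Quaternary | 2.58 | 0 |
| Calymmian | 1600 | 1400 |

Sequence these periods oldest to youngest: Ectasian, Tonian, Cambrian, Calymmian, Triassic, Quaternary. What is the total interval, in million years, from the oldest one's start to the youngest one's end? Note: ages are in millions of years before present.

Calymmian → Ectasian → Tonian → Cambrian → Triassic → Quaternary; total span 1600 Myr

From the excerpt: Ectasian 1400–1200; Tonian 1000–720; Cambrian 538.8–485.4; Calymmian 1600–1400; Triassic 251.902–201.4; Quaternary 2.58–0 (Ma).
Larger Ma is earlier, so the oldest is Calymmian and the youngest is Quaternary; oldest to youngest: Calymmian, Ectasian, Tonian, Cambrian, Triassic, Quaternary.
Oldest start 1600 minus youngest end 0 gives 1600 Myr overall.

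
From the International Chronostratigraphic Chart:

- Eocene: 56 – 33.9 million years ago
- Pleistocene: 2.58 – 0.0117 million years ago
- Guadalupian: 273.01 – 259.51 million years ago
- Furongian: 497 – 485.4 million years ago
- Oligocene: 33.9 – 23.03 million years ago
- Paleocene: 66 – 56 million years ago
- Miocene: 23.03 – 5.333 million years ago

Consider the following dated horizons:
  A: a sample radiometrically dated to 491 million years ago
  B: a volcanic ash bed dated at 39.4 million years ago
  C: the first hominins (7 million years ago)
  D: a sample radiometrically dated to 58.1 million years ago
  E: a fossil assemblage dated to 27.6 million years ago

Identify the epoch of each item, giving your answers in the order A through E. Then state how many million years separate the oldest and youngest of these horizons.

A — Furongian; B — Eocene; C — Miocene; D — Paleocene; E — Oligocene; span 484 million years

A: 491 Ma lies in 497–485.4 Ma, so Furongian.
B: 39.4 Ma lies in 56–33.9 Ma, so Eocene.
C: 7 Ma lies in 23.03–5.333 Ma, so Miocene.
D: 58.1 Ma lies in 66–56 Ma, so Paleocene.
E: 27.6 Ma lies in 33.9–23.03 Ma, so Oligocene.
Oldest = 491 Ma, youngest = 7 Ma → span 484 Myr.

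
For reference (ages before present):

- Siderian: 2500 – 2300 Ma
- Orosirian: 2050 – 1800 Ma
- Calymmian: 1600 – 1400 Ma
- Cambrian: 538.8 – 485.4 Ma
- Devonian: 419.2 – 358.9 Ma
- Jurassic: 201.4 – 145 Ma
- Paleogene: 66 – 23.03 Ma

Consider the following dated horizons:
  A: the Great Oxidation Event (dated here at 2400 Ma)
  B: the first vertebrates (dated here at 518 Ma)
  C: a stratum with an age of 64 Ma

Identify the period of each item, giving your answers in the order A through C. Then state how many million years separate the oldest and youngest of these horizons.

A — Siderian; B — Cambrian; C — Paleogene; span 2336 million years

Match each age against the start–end ranges in the excerpt: A = 2400 Ma → Siderian (2500–2300); B = 518 Ma → Cambrian (538.8–485.4); C = 64 Ma → Paleogene (66–23.03).
The largest age is 2400 Ma and the smallest is 64 Ma; their difference is 2336 Myr.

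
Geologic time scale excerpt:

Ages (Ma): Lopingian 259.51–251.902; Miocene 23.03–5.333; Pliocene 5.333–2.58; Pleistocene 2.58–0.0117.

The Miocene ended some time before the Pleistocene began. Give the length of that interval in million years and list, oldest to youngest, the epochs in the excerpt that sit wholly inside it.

2.753 million years; Pliocene

End of Miocene = 5.333 Ma; start of Pleistocene = 2.58 Ma.
Gap = 5.333 − 2.58 = 2.753 Myr.
Epochs wholly inside 5.333–2.58 Ma: Pliocene (5.333–2.58).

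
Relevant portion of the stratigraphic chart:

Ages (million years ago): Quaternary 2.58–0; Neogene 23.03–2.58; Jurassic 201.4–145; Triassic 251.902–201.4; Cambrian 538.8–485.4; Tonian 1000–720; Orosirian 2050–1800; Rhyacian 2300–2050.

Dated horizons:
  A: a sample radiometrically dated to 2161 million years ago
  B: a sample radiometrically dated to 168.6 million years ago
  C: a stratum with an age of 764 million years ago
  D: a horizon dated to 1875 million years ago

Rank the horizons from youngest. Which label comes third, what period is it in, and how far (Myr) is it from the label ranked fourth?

D, in the Orosirian; 286 million years to A

Smaller Ma means younger, so youngest first: B 168.6 < C 764 < D 1875 < A 2161.
Counting 3 along gives D (1875 Ma); the excerpt puts that inside the Orosirian, 2050–1800 Ma.
Next in line is A (2161 Ma), and 2161 − 1875 = 286 Myr.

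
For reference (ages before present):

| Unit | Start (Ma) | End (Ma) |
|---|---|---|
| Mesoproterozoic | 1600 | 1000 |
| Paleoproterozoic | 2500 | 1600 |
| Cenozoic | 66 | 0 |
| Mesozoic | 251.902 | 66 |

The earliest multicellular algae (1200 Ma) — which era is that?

Mesoproterozoic

1200 Ma lies between 1600 and 1000 Ma, so it falls in the Mesoproterozoic.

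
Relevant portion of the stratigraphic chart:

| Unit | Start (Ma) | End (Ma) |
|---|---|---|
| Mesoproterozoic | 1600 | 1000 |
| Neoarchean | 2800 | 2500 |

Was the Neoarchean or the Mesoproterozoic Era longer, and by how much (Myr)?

Mesoproterozoic, by 300 million years

Neoarchean: 2800 − 2500 = 300 Myr.
Mesoproterozoic: 1600 − 1000 = 600 Myr.
Difference: 600 − 300 = 300 Myr, so the Mesoproterozoic was longer.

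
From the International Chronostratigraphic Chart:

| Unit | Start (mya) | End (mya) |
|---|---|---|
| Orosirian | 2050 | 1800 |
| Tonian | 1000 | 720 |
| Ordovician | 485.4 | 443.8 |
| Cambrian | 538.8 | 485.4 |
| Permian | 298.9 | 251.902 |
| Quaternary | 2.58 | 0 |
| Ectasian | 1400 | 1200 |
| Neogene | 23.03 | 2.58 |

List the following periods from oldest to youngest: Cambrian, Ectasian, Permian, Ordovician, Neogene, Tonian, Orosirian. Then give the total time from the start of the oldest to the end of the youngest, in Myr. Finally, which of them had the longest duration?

Orosirian → Ectasian → Tonian → Cambrian → Ordovician → Permian → Neogene; total span 2047.42 Myr; longest is Tonian

From the excerpt: Cambrian 538.8–485.4; Ectasian 1400–1200; Permian 298.9–251.902; Ordovician 485.4–443.8; Neogene 23.03–2.58; Tonian 1000–720; Orosirian 2050–1800 (Ma).
Larger Ma is earlier, so the oldest is Orosirian and the youngest is Neogene; oldest to youngest: Orosirian, Ectasian, Tonian, Cambrian, Ordovician, Permian, Neogene.
Oldest start 2050 minus youngest end 2.58 gives 2047.42 Myr overall.
Individual lengths (start − end): Neogene 20.45; Tonian 280; Ordovician 41.6; Ectasian 200; Permian 46.998; Orosirian 250; Cambrian 53.4. The largest is Tonian at 280 Myr.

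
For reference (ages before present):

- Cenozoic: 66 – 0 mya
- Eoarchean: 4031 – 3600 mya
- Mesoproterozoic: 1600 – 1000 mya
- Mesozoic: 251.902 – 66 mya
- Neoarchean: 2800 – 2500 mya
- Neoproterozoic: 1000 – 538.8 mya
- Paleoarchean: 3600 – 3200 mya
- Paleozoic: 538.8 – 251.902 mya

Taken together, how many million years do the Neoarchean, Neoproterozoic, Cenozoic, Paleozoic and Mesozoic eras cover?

Each duration: Neoarchean = 300; Neoproterozoic = 461.2; Cenozoic = 66; Paleozoic = 286.898; Mesozoic = 185.902.
Sum: 300 + 461.2 + 66 + 286.898 + 185.902 = 1300 Myr.

1300 million years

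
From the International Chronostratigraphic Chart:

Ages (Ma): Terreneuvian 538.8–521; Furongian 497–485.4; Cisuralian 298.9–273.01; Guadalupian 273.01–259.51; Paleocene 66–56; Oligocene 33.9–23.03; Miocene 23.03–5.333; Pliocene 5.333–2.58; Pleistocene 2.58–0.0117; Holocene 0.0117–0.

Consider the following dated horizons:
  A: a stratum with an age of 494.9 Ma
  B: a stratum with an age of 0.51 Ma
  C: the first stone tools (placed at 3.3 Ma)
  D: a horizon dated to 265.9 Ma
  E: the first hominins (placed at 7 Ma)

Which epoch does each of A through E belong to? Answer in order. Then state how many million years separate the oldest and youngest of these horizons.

A — Furongian; B — Pleistocene; C — Pliocene; D — Guadalupian; E — Miocene; span 494.39 million years

Match each age against the start–end ranges in the excerpt: A = 494.9 Ma → Furongian (497–485.4); B = 0.51 Ma → Pleistocene (2.58–0.0117); C = 3.3 Ma → Pliocene (5.333–2.58); D = 265.9 Ma → Guadalupian (273.01–259.51); E = 7 Ma → Miocene (23.03–5.333).
The largest age is 494.9 Ma and the smallest is 0.51 Ma; their difference is 494.39 Myr.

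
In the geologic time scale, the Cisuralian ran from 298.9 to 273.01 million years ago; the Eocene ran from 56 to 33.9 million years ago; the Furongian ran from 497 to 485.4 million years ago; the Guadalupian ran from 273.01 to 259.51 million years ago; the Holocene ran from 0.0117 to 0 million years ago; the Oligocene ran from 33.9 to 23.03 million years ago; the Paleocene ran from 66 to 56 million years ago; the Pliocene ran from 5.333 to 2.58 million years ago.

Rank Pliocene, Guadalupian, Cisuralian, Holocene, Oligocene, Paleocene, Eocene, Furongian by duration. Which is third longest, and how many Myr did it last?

Start − end for each: Pliocene 5.333 − 2.58 = 2.753; Guadalupian 273.01 − 259.51 = 13.5; Cisuralian 298.9 − 273.01 = 25.89; Holocene 0.0117 − 0 = 0.0117; Oligocene 33.9 − 23.03 = 10.87; Paleocene 66 − 56 = 10; Eocene 56 − 33.9 = 22.1; Furongian 497 − 485.4 = 11.6.
Ranking these from longest: Cisuralian > Eocene > Guadalupian > Furongian > Oligocene > Paleocene > Pliocene > Holocene.
Position 3 in that ranking is Guadalupian, which lasted 13.5 Myr.

Guadalupian, 13.5 million years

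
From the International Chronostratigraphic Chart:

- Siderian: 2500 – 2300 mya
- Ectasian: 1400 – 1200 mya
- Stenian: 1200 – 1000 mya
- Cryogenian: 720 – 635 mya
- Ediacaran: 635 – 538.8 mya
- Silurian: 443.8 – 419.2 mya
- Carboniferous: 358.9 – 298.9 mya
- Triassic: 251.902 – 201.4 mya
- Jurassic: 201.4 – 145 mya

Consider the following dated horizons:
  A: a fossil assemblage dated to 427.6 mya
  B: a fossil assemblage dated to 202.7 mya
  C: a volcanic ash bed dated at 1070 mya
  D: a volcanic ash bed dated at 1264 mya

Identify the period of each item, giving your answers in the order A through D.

A — Silurian; B — Triassic; C — Stenian; D — Ectasian

A: 427.6 Ma lies in 443.8–419.2 Ma, so Silurian.
B: 202.7 Ma lies in 251.902–201.4 Ma, so Triassic.
C: 1070 Ma lies in 1200–1000 Ma, so Stenian.
D: 1264 Ma lies in 1400–1200 Ma, so Ectasian.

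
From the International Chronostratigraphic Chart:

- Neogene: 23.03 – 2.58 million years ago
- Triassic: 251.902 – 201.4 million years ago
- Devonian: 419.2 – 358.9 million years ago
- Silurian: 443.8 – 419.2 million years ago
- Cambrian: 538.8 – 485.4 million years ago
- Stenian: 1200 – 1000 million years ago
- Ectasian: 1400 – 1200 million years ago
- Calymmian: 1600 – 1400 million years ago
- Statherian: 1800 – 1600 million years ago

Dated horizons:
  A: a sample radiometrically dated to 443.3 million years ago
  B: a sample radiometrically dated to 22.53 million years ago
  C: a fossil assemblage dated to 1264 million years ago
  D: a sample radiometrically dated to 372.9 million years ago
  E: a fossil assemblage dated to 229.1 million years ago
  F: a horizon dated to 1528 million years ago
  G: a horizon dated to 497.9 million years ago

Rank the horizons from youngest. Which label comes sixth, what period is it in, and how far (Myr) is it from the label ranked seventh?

Smaller Ma means younger, so youngest first: B 22.53 < E 229.1 < D 372.9 < A 443.3 < G 497.9 < C 1264 < F 1528.
Counting 6 along gives C (1264 Ma); the excerpt puts that inside the Ectasian, 1400–1200 Ma.
Next in line is F (1528 Ma), and 1528 − 1264 = 264 Myr.

C, in the Ectasian; 264 million years to F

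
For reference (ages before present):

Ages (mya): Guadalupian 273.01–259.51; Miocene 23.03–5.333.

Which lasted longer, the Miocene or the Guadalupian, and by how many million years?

Miocene: 23.03 − 5.333 = 17.697 Myr.
Guadalupian: 273.01 − 259.51 = 13.5 Myr.
Difference: 17.697 − 13.5 = 4.197 Myr, so the Miocene was longer.

Miocene, by 4.197 million years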